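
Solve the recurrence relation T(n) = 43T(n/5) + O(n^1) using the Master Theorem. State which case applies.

Master Theorem for T(n) = 43T(n/5) + O(n^1):

a = 43, b = 5, c = 1
log_b(a) = log_5(43) = 2.3370

Case 1: c = 1 < log_5(43) = 2.3370
T(n) = O(n^(log_5 43))

For T(n) = 43T(n/5) + O(n^1): log_5(43) = 2.3370. This is Case 1 of the Master Theorem (c < log_b(a), work dominated by leaves), giving O(n^(log_5 43)).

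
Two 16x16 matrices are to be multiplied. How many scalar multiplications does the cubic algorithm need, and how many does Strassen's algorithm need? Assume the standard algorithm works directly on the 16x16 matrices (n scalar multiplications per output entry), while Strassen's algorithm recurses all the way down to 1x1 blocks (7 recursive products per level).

Matrix multiplication for 16x16 matrices:

Standard algorithm: 16^3 = 4096 multiplications
Strassen's algorithm: 7^(log2(16)) = 7^4 = 2401 multiplications
Savings: 4096 - 2401 = 1695 multiplications

Standard: 4096 multiplications (16^3). Strassen: 2401 multiplications (7^4). Strassen reduces 8 recursive multiplications to 7 at each level.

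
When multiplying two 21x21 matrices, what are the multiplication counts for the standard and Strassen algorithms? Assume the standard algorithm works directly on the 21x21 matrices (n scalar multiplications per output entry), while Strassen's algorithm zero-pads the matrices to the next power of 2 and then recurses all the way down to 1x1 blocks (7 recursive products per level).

Matrix multiplication for 21x21 matrices:

Strassen's algorithm requires power-of-2 dimensions. Pad 21x21 to 32x32 (next power of 2).

Standard algorithm: 21^3 = 9261 multiplications
Strassen's algorithm: 7^(log2(32)) = 7^5 = 16807 multiplications
Difference: 9261 - 16807 = -7546 (Strassen uses MORE here due to padding overhead — for small or just-over-power-of-2 n, padding can outweigh the per-level savings)

Standard: 9261 multiplications (21^3). Strassen: 16807 multiplications (7^5, after padding to 32x32). Strassen reduces 8 recursive multiplications to 7 at each level.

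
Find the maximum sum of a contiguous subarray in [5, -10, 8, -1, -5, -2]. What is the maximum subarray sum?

Using Kadane's algorithm on [5, -10, 8, -1, -5, -2]:

Scanning through the array:
Position 1 (value -10): max_ending_here = -5, max_so_far = 5
Position 2 (value 8): max_ending_here = 8, max_so_far = 8
Position 3 (value -1): max_ending_here = 7, max_so_far = 8
Position 4 (value -5): max_ending_here = 2, max_so_far = 8
Position 5 (value -2): max_ending_here = 0, max_so_far = 8

Maximum subarray: [8]
Maximum sum: 8

The maximum subarray is [8] with sum 8. This subarray runs from index 2 to index 2.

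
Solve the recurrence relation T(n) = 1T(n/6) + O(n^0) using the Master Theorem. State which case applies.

Master Theorem for T(n) = 1T(n/6) + O(n^0):

a = 1, b = 6, c = 0
log_b(a) = log_6(1) = 0.0000

Case 2: c = 0 = log_6(1) = 0.0000
T(n) = O(n^0 log n) = O(log n)

For T(n) = 1T(n/6) + O(n^0): log_6(1) = 0.0000. This is Case 2 of the Master Theorem (c = log_b(a), equal work at all levels), giving O(log n).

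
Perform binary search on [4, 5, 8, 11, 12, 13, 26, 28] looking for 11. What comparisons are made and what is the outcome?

Binary search for 11 in [4, 5, 8, 11, 12, 13, 26, 28]:

lo=0, hi=7, mid=3, arr[mid]=11 -> Found target at index 3!

Binary search finds 11 at index 3 after 1 comparisons. The search repeatedly halves the search space by comparing with the middle element.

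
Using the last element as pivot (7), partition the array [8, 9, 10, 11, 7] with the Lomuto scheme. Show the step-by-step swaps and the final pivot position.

Lomuto partition with pivot = 7:

Initial array: [8, 9, 10, 11, 7]

arr[0]=8 > 7: no swap
arr[1]=9 > 7: no swap
arr[2]=10 > 7: no swap
arr[3]=11 > 7: no swap

Place pivot at position 0: [7, 9, 10, 11, 8]
Pivot position: 0

After partitioning with pivot 7, the array becomes [7, 9, 10, 11, 8]. The pivot is placed at index 0. All elements to the left of the pivot are <= 7, and all elements to the right are > 7.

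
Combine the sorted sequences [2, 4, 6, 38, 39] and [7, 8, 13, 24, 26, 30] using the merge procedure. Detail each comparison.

Merging process:

Compare 2 vs 7: take 2 from left. Merged: [2]
Compare 4 vs 7: take 4 from left. Merged: [2, 4]
Compare 6 vs 7: take 6 from left. Merged: [2, 4, 6]
Compare 38 vs 7: take 7 from right. Merged: [2, 4, 6, 7]
Compare 38 vs 8: take 8 from right. Merged: [2, 4, 6, 7, 8]
Compare 38 vs 13: take 13 from right. Merged: [2, 4, 6, 7, 8, 13]
Compare 38 vs 24: take 24 from right. Merged: [2, 4, 6, 7, 8, 13, 24]
Compare 38 vs 26: take 26 from right. Merged: [2, 4, 6, 7, 8, 13, 24, 26]
Compare 38 vs 30: take 30 from right. Merged: [2, 4, 6, 7, 8, 13, 24, 26, 30]
Append remaining from left: [38, 39]. Merged: [2, 4, 6, 7, 8, 13, 24, 26, 30, 38, 39]

Final merged array: [2, 4, 6, 7, 8, 13, 24, 26, 30, 38, 39]
Total comparisons: 9

The merged array is [2, 4, 6, 7, 8, 13, 24, 26, 30, 38, 39], requiring 9 comparisons. The merge step runs in O(n) time where n is the total number of elements.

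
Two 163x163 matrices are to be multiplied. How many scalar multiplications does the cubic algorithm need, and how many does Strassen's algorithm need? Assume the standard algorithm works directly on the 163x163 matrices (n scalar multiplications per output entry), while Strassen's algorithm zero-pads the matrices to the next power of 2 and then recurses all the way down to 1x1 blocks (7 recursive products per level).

Matrix multiplication for 163x163 matrices:

Strassen's algorithm requires power-of-2 dimensions. Pad 163x163 to 256x256 (next power of 2).

Standard algorithm: 163^3 = 4330747 multiplications
Strassen's algorithm: 7^(log2(256)) = 7^8 = 5764801 multiplications
Difference: 4330747 - 5764801 = -1434054 (Strassen uses MORE here due to padding overhead — for small or just-over-power-of-2 n, padding can outweigh the per-level savings)

Standard: 4330747 multiplications (163^3). Strassen: 5764801 multiplications (7^8, after padding to 256x256). Strassen reduces 8 recursive multiplications to 7 at each level.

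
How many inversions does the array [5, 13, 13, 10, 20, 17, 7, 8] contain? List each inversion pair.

Finding inversions in [5, 13, 13, 10, 20, 17, 7, 8]:

(1, 3): arr[1]=13 > arr[3]=10
(1, 6): arr[1]=13 > arr[6]=7
(1, 7): arr[1]=13 > arr[7]=8
(2, 3): arr[2]=13 > arr[3]=10
(2, 6): arr[2]=13 > arr[6]=7
(2, 7): arr[2]=13 > arr[7]=8
(3, 6): arr[3]=10 > arr[6]=7
(3, 7): arr[3]=10 > arr[7]=8
(4, 5): arr[4]=20 > arr[5]=17
(4, 6): arr[4]=20 > arr[6]=7
(4, 7): arr[4]=20 > arr[7]=8
(5, 6): arr[5]=17 > arr[6]=7
(5, 7): arr[5]=17 > arr[7]=8

Total inversions: 13

The array has 13 inversion(s): (1,3), (1,6), (1,7), (2,3), (2,6), (2,7), (3,6), (3,7), (4,5), (4,6), (4,7), (5,6), (5,7). Each pair (i,j) satisfies i < j and arr[i] > arr[j].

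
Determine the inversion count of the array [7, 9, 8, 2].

Finding inversions in [7, 9, 8, 2]:

(0, 3): arr[0]=7 > arr[3]=2
(1, 2): arr[1]=9 > arr[2]=8
(1, 3): arr[1]=9 > arr[3]=2
(2, 3): arr[2]=8 > arr[3]=2

Total inversions: 4

The array has 4 inversion(s): (0,3), (1,2), (1,3), (2,3). Each pair (i,j) satisfies i < j and arr[i] > arr[j].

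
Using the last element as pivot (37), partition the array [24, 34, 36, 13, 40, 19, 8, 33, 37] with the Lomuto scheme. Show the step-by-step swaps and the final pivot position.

Lomuto partition with pivot = 37:

Initial array: [24, 34, 36, 13, 40, 19, 8, 33, 37]

arr[0]=24 <= 37: swap with position 0, array becomes [24, 34, 36, 13, 40, 19, 8, 33, 37]
arr[1]=34 <= 37: swap with position 1, array becomes [24, 34, 36, 13, 40, 19, 8, 33, 37]
arr[2]=36 <= 37: swap with position 2, array becomes [24, 34, 36, 13, 40, 19, 8, 33, 37]
arr[3]=13 <= 37: swap with position 3, array becomes [24, 34, 36, 13, 40, 19, 8, 33, 37]
arr[4]=40 > 37: no swap
arr[5]=19 <= 37: swap with position 4, array becomes [24, 34, 36, 13, 19, 40, 8, 33, 37]
arr[6]=8 <= 37: swap with position 5, array becomes [24, 34, 36, 13, 19, 8, 40, 33, 37]
arr[7]=33 <= 37: swap with position 6, array becomes [24, 34, 36, 13, 19, 8, 33, 40, 37]

Place pivot at position 7: [24, 34, 36, 13, 19, 8, 33, 37, 40]
Pivot position: 7

After partitioning with pivot 37, the array becomes [24, 34, 36, 13, 19, 8, 33, 37, 40]. The pivot is placed at index 7. All elements to the left of the pivot are <= 37, and all elements to the right are > 37.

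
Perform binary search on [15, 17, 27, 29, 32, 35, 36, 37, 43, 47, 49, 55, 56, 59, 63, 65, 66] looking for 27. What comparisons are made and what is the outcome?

Binary search for 27 in [15, 17, 27, 29, 32, 35, 36, 37, 43, 47, 49, 55, 56, 59, 63, 65, 66]:

lo=0, hi=16, mid=8, arr[mid]=43 -> 43 > 27, search left half
lo=0, hi=7, mid=3, arr[mid]=29 -> 29 > 27, search left half
lo=0, hi=2, mid=1, arr[mid]=17 -> 17 < 27, search right half
lo=2, hi=2, mid=2, arr[mid]=27 -> Found target at index 2!

Binary search finds 27 at index 2 after 4 comparisons. The search repeatedly halves the search space by comparing with the middle element.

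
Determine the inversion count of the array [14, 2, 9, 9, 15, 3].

Finding inversions in [14, 2, 9, 9, 15, 3]:

(0, 1): arr[0]=14 > arr[1]=2
(0, 2): arr[0]=14 > arr[2]=9
(0, 3): arr[0]=14 > arr[3]=9
(0, 5): arr[0]=14 > arr[5]=3
(2, 5): arr[2]=9 > arr[5]=3
(3, 5): arr[3]=9 > arr[5]=3
(4, 5): arr[4]=15 > arr[5]=3

Total inversions: 7

The array has 7 inversion(s): (0,1), (0,2), (0,3), (0,5), (2,5), (3,5), (4,5). Each pair (i,j) satisfies i < j and arr[i] > arr[j].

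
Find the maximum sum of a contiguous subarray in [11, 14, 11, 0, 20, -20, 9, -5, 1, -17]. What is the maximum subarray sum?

Using Kadane's algorithm on [11, 14, 11, 0, 20, -20, 9, -5, 1, -17]:

Scanning through the array:
Position 1 (value 14): max_ending_here = 25, max_so_far = 25
Position 2 (value 11): max_ending_here = 36, max_so_far = 36
Position 3 (value 0): max_ending_here = 36, max_so_far = 36
Position 4 (value 20): max_ending_here = 56, max_so_far = 56
Position 5 (value -20): max_ending_here = 36, max_so_far = 56
Position 6 (value 9): max_ending_here = 45, max_so_far = 56
Position 7 (value -5): max_ending_here = 40, max_so_far = 56
Position 8 (value 1): max_ending_here = 41, max_so_far = 56
Position 9 (value -17): max_ending_here = 24, max_so_far = 56

Maximum subarray: [11, 14, 11, 0, 20]
Maximum sum: 56

The maximum subarray is [11, 14, 11, 0, 20] with sum 56. This subarray runs from index 0 to index 4.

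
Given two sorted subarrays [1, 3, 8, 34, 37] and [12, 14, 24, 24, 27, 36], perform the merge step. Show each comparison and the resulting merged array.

Merging process:

Compare 1 vs 12: take 1 from left. Merged: [1]
Compare 3 vs 12: take 3 from left. Merged: [1, 3]
Compare 8 vs 12: take 8 from left. Merged: [1, 3, 8]
Compare 34 vs 12: take 12 from right. Merged: [1, 3, 8, 12]
Compare 34 vs 14: take 14 from right. Merged: [1, 3, 8, 12, 14]
Compare 34 vs 24: take 24 from right. Merged: [1, 3, 8, 12, 14, 24]
Compare 34 vs 24: take 24 from right. Merged: [1, 3, 8, 12, 14, 24, 24]
Compare 34 vs 27: take 27 from right. Merged: [1, 3, 8, 12, 14, 24, 24, 27]
Compare 34 vs 36: take 34 from left. Merged: [1, 3, 8, 12, 14, 24, 24, 27, 34]
Compare 37 vs 36: take 36 from right. Merged: [1, 3, 8, 12, 14, 24, 24, 27, 34, 36]
Append remaining from left: [37]. Merged: [1, 3, 8, 12, 14, 24, 24, 27, 34, 36, 37]

Final merged array: [1, 3, 8, 12, 14, 24, 24, 27, 34, 36, 37]
Total comparisons: 10

The merged array is [1, 3, 8, 12, 14, 24, 24, 27, 34, 36, 37], requiring 10 comparisons. The merge step runs in O(n) time where n is the total number of elements.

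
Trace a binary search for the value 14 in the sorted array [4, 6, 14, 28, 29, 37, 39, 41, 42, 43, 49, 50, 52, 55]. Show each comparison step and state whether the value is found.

Binary search for 14 in [4, 6, 14, 28, 29, 37, 39, 41, 42, 43, 49, 50, 52, 55]:

lo=0, hi=13, mid=6, arr[mid]=39 -> 39 > 14, search left half
lo=0, hi=5, mid=2, arr[mid]=14 -> Found target at index 2!

Binary search finds 14 at index 2 after 2 comparisons. The search repeatedly halves the search space by comparing with the middle element.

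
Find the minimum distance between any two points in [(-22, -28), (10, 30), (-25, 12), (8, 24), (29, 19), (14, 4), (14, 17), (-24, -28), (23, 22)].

Computing all pairwise distances among 9 points:

d((-22, -28), (10, 30)) = 66.242
d((-22, -28), (-25, 12)) = 40.1123
d((-22, -28), (8, 24)) = 60.0333
d((-22, -28), (29, 19)) = 69.3542
d((-22, -28), (14, 4)) = 48.1664
d((-22, -28), (14, 17)) = 57.6281
d((-22, -28), (-24, -28)) = 2.0 <-- minimum
d((-22, -28), (23, 22)) = 67.2681
d((10, 30), (-25, 12)) = 39.3573
d((10, 30), (8, 24)) = 6.3246
d((10, 30), (29, 19)) = 21.9545
d((10, 30), (14, 4)) = 26.3059
d((10, 30), (14, 17)) = 13.6015
d((10, 30), (-24, -28)) = 67.2309
d((10, 30), (23, 22)) = 15.2643
d((-25, 12), (8, 24)) = 35.1141
d((-25, 12), (29, 19)) = 54.4518
d((-25, 12), (14, 4)) = 39.8121
d((-25, 12), (14, 17)) = 39.3192
d((-25, 12), (-24, -28)) = 40.0125
d((-25, 12), (23, 22)) = 49.0306
d((8, 24), (29, 19)) = 21.587
d((8, 24), (14, 4)) = 20.8806
d((8, 24), (14, 17)) = 9.2195
d((8, 24), (-24, -28)) = 61.0574
d((8, 24), (23, 22)) = 15.1327
d((29, 19), (14, 4)) = 21.2132
d((29, 19), (14, 17)) = 15.1327
d((29, 19), (-24, -28)) = 70.8378
d((29, 19), (23, 22)) = 6.7082
d((14, 4), (14, 17)) = 13.0
d((14, 4), (-24, -28)) = 49.679
d((14, 4), (23, 22)) = 20.1246
d((14, 17), (-24, -28)) = 58.8982
d((14, 17), (23, 22)) = 10.2956
d((-24, -28), (23, 22)) = 68.6222

Closest pair: (-22, -28) and (-24, -28) with distance 2.0

The closest pair is (-22, -28) and (-24, -28) with Euclidean distance 2.0. For 9 points, brute-force pairwise comparison is shown above. For large n, the divide-and-conquer algorithm (sort by x, recurse on halves, check the dividing strip) achieves O(n log n).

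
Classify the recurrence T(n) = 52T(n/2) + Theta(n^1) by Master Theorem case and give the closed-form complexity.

Master Theorem for T(n) = 52T(n/2) + O(n^1):

a = 52, b = 2, c = 1
log_b(a) = log_2(52) = 5.7004

Case 1: c = 1 < log_2(52) = 5.7004
T(n) = O(n^(log_2 52))

For T(n) = 52T(n/2) + O(n^1): log_2(52) = 5.7004. This is Case 1 of the Master Theorem (c < log_b(a), work dominated by leaves), giving O(n^(log_2 52)).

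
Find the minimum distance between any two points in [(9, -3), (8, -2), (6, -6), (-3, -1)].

Computing all pairwise distances among 4 points:

d((9, -3), (8, -2)) = 1.4142 <-- minimum
d((9, -3), (6, -6)) = 4.2426
d((9, -3), (-3, -1)) = 12.1655
d((8, -2), (6, -6)) = 4.4721
d((8, -2), (-3, -1)) = 11.0454
d((6, -6), (-3, -1)) = 10.2956

Closest pair: (9, -3) and (8, -2) with distance 1.4142

The closest pair is (9, -3) and (8, -2) with Euclidean distance 1.4142. For 4 points, brute-force pairwise comparison is shown above. For large n, the divide-and-conquer algorithm (sort by x, recurse on halves, check the dividing strip) achieves O(n log n).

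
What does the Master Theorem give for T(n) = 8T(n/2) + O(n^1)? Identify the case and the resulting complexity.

Master Theorem for T(n) = 8T(n/2) + O(n^1):

a = 8, b = 2, c = 1
log_b(a) = log_2(8) = 3.0000

Case 1: c = 1 < log_2(8) = 3.0000
T(n) = O(n^(log_2 8)) = O(n^3)

For T(n) = 8T(n/2) + O(n^1): log_2(8) = 3.0000. This is Case 1 of the Master Theorem (c < log_b(a), work dominated by leaves), giving O(n^3).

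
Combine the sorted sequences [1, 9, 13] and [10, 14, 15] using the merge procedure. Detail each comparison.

Merging process:

Compare 1 vs 10: take 1 from left. Merged: [1]
Compare 9 vs 10: take 9 from left. Merged: [1, 9]
Compare 13 vs 10: take 10 from right. Merged: [1, 9, 10]
Compare 13 vs 14: take 13 from left. Merged: [1, 9, 10, 13]
Append remaining from right: [14, 15]. Merged: [1, 9, 10, 13, 14, 15]

Final merged array: [1, 9, 10, 13, 14, 15]
Total comparisons: 4

The merged array is [1, 9, 10, 13, 14, 15], requiring 4 comparisons. The merge step runs in O(n) time where n is the total number of elements.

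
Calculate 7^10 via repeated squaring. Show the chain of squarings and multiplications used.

Computing 7^10 by squaring (build up from 7^1; each line after the first costs one multiplication):

7^1 = 7
7^2 = (7^1)^2 = 7^2 = 49
7^4 = (7^2)^2 = 49^2 = 2401
7^5 = 7 * 7^4 = 7 * 2401 = 16807
7^10 = (7^5)^2 = 16807^2 = 282475249

Result: 282475249
Multiplications needed: 4 (4 lines after 7^1)

7^10 = 282475249. Using exponentiation by squaring, this requires 4 multiplications. The key idea: if the exponent is even, square the half-power; if odd, multiply by the base once.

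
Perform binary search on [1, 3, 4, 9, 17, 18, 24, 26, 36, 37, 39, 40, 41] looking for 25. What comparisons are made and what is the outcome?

Binary search for 25 in [1, 3, 4, 9, 17, 18, 24, 26, 36, 37, 39, 40, 41]:

lo=0, hi=12, mid=6, arr[mid]=24 -> 24 < 25, search right half
lo=7, hi=12, mid=9, arr[mid]=37 -> 37 > 25, search left half
lo=7, hi=8, mid=7, arr[mid]=26 -> 26 > 25, search left half
lo=7 > hi=6, target 25 not found

Binary search determines that 25 is not in the array after 3 comparisons. The search space was exhausted without finding the target.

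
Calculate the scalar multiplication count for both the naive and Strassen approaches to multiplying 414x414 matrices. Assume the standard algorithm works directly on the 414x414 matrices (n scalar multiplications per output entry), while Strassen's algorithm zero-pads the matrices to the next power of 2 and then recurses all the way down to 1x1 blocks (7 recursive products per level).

Matrix multiplication for 414x414 matrices:

Strassen's algorithm requires power-of-2 dimensions. Pad 414x414 to 512x512 (next power of 2).

Standard algorithm: 414^3 = 70957944 multiplications
Strassen's algorithm: 7^(log2(512)) = 7^9 = 40353607 multiplications
Savings: 70957944 - 40353607 = 30604337 multiplications

Standard: 70957944 multiplications (414^3). Strassen: 40353607 multiplications (7^9, after padding to 512x512). Strassen reduces 8 recursive multiplications to 7 at each level.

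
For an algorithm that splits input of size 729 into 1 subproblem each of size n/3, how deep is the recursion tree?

For divide and conquer with division factor 3:

Problem sizes at each level:
Level 0: 729
Level 1: 243
Level 2: 81
Level 3: 27
Level 4: 9
Level 5: 3
Level 6: 1

The root is level 0 and the size-1 base case is level 6 (the tree spans levels 0 through 6, i.e. 7 levels counting the root), so the depth is the number of divisions: log_3(729) = 6

The recursion tree depth is log_3(729) = 6. At each level, the problem size is divided by 3, so it takes 6 divisions to reduce to a base case of size 1. The algorithm makes 1 recursive call at each level.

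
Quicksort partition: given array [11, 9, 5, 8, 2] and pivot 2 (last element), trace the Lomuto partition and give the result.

Lomuto partition with pivot = 2:

Initial array: [11, 9, 5, 8, 2]

arr[0]=11 > 2: no swap
arr[1]=9 > 2: no swap
arr[2]=5 > 2: no swap
arr[3]=8 > 2: no swap

Place pivot at position 0: [2, 9, 5, 8, 11]
Pivot position: 0

After partitioning with pivot 2, the array becomes [2, 9, 5, 8, 11]. The pivot is placed at index 0. All elements to the left of the pivot are <= 2, and all elements to the right are > 2.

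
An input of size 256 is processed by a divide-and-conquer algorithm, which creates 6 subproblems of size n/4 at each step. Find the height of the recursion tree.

For divide and conquer with division factor 4:

Problem sizes at each level:
Level 0: 256
Level 1: 64
Level 2: 16
Level 3: 4
Level 4: 1

The root is level 0 and the size-1 base case is level 4 (the tree spans levels 0 through 4, i.e. 5 levels counting the root), so the depth is the number of divisions: log_4(256) = 4

The recursion tree depth is log_4(256) = 4. At each level, the problem size is divided by 4, so it takes 4 divisions to reduce to a base case of size 1. The algorithm makes 6 recursive calls at each level.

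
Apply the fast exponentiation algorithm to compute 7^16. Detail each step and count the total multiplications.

Computing 7^16 by squaring (build up from 7^1; each line after the first costs one multiplication):

7^1 = 7
7^2 = (7^1)^2 = 7^2 = 49
7^4 = (7^2)^2 = 49^2 = 2401
7^8 = (7^4)^2 = 2401^2 = 5764801
7^16 = (7^8)^2 = 5764801^2 = 33232930569601

Result: 33232930569601
Multiplications needed: 4 (4 lines after 7^1)

7^16 = 33232930569601. Using exponentiation by squaring, this requires 4 multiplications. The key idea: if the exponent is even, square the half-power; if odd, multiply by the base once.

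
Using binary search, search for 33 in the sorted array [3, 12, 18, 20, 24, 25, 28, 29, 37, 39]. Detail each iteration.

Binary search for 33 in [3, 12, 18, 20, 24, 25, 28, 29, 37, 39]:

lo=0, hi=9, mid=4, arr[mid]=24 -> 24 < 33, search right half
lo=5, hi=9, mid=7, arr[mid]=29 -> 29 < 33, search right half
lo=8, hi=9, mid=8, arr[mid]=37 -> 37 > 33, search left half
lo=8 > hi=7, target 33 not found

Binary search determines that 33 is not in the array after 3 comparisons. The search space was exhausted without finding the target.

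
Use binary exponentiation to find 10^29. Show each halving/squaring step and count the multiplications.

Computing 10^29 by squaring (build up from 10^1; each line after the first costs one multiplication):

10^1 = 10
10^2 = (10^1)^2 = 10^2 = 100
10^3 = 10 * 10^2 = 10 * 100 = 1000
10^6 = (10^3)^2 = 1000^2 = 1000000
10^7 = 10 * 10^6 = 10 * 1000000 = 10000000
10^14 = (10^7)^2 = 10000000^2 = 100000000000000
10^28 = (10^14)^2 = 100000000000000^2 = 10000000000000000000000000000
10^29 = 10 * 10^28 = 10 * 10000000000000000000000000000 = 100000000000000000000000000000

Result: 100000000000000000000000000000
Multiplications needed: 7 (7 lines after 10^1)

10^29 = 100000000000000000000000000000. Using exponentiation by squaring, this requires 7 multiplications. The key idea: if the exponent is even, square the half-power; if odd, multiply by the base once.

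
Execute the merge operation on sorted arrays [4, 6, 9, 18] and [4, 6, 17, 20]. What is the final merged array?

Merging process:

Compare 4 vs 4: take 4 from left. Merged: [4]
Compare 6 vs 4: take 4 from right. Merged: [4, 4]
Compare 6 vs 6: take 6 from left. Merged: [4, 4, 6]
Compare 9 vs 6: take 6 from right. Merged: [4, 4, 6, 6]
Compare 9 vs 17: take 9 from left. Merged: [4, 4, 6, 6, 9]
Compare 18 vs 17: take 17 from right. Merged: [4, 4, 6, 6, 9, 17]
Compare 18 vs 20: take 18 from left. Merged: [4, 4, 6, 6, 9, 17, 18]
Append remaining from right: [20]. Merged: [4, 4, 6, 6, 9, 17, 18, 20]

Final merged array: [4, 4, 6, 6, 9, 17, 18, 20]
Total comparisons: 7

The merged array is [4, 4, 6, 6, 9, 17, 18, 20], requiring 7 comparisons. The merge step runs in O(n) time where n is the total number of elements.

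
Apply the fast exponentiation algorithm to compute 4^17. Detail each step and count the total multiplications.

Computing 4^17 by squaring (build up from 4^1; each line after the first costs one multiplication):

4^1 = 4
4^2 = (4^1)^2 = 4^2 = 16
4^4 = (4^2)^2 = 16^2 = 256
4^8 = (4^4)^2 = 256^2 = 65536
4^16 = (4^8)^2 = 65536^2 = 4294967296
4^17 = 4 * 4^16 = 4 * 4294967296 = 17179869184

Result: 17179869184
Multiplications needed: 5 (5 lines after 4^1)

4^17 = 17179869184. Using exponentiation by squaring, this requires 5 multiplications. The key idea: if the exponent is even, square the half-power; if odd, multiply by the base once.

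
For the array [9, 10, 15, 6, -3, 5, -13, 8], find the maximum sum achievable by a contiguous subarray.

Using Kadane's algorithm on [9, 10, 15, 6, -3, 5, -13, 8]:

Scanning through the array:
Position 1 (value 10): max_ending_here = 19, max_so_far = 19
Position 2 (value 15): max_ending_here = 34, max_so_far = 34
Position 3 (value 6): max_ending_here = 40, max_so_far = 40
Position 4 (value -3): max_ending_here = 37, max_so_far = 40
Position 5 (value 5): max_ending_here = 42, max_so_far = 42
Position 6 (value -13): max_ending_here = 29, max_so_far = 42
Position 7 (value 8): max_ending_here = 37, max_so_far = 42

Maximum subarray: [9, 10, 15, 6, -3, 5]
Maximum sum: 42

The maximum subarray is [9, 10, 15, 6, -3, 5] with sum 42. This subarray runs from index 0 to index 5.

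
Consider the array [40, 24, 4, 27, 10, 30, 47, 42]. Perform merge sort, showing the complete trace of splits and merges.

Merge sort trace:

Split: [40, 24, 4, 27, 10, 30, 47, 42] -> [40, 24, 4, 27] and [10, 30, 47, 42]
  Split: [40, 24, 4, 27] -> [40, 24] and [4, 27]
    Split: [40, 24] -> [40] and [24]
    Merge: [40] + [24] -> [24, 40]
    Split: [4, 27] -> [4] and [27]
    Merge: [4] + [27] -> [4, 27]
  Merge: [24, 40] + [4, 27] -> [4, 24, 27, 40]
  Split: [10, 30, 47, 42] -> [10, 30] and [47, 42]
    Split: [10, 30] -> [10] and [30]
    Merge: [10] + [30] -> [10, 30]
    Split: [47, 42] -> [47] and [42]
    Merge: [47] + [42] -> [42, 47]
  Merge: [10, 30] + [42, 47] -> [10, 30, 42, 47]
Merge: [4, 24, 27, 40] + [10, 30, 42, 47] -> [4, 10, 24, 27, 30, 40, 42, 47]

Final sorted array: [4, 10, 24, 27, 30, 40, 42, 47]

The merge sort proceeds by recursively splitting the array and merging sorted halves.
After all merges, the sorted array is [4, 10, 24, 27, 30, 40, 42, 47].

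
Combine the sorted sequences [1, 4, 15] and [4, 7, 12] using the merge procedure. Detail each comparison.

Merging process:

Compare 1 vs 4: take 1 from left. Merged: [1]
Compare 4 vs 4: take 4 from left. Merged: [1, 4]
Compare 15 vs 4: take 4 from right. Merged: [1, 4, 4]
Compare 15 vs 7: take 7 from right. Merged: [1, 4, 4, 7]
Compare 15 vs 12: take 12 from right. Merged: [1, 4, 4, 7, 12]
Append remaining from left: [15]. Merged: [1, 4, 4, 7, 12, 15]

Final merged array: [1, 4, 4, 7, 12, 15]
Total comparisons: 5

The merged array is [1, 4, 4, 7, 12, 15], requiring 5 comparisons. The merge step runs in O(n) time where n is the total number of elements.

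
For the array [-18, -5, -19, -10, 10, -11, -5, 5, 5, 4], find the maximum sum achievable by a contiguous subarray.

Using Kadane's algorithm on [-18, -5, -19, -10, 10, -11, -5, 5, 5, 4]:

Scanning through the array:
Position 1 (value -5): max_ending_here = -5, max_so_far = -5
Position 2 (value -19): max_ending_here = -19, max_so_far = -5
Position 3 (value -10): max_ending_here = -10, max_so_far = -5
Position 4 (value 10): max_ending_here = 10, max_so_far = 10
Position 5 (value -11): max_ending_here = -1, max_so_far = 10
Position 6 (value -5): max_ending_here = -5, max_so_far = 10
Position 7 (value 5): max_ending_here = 5, max_so_far = 10
Position 8 (value 5): max_ending_here = 10, max_so_far = 10
Position 9 (value 4): max_ending_here = 14, max_so_far = 14

Maximum subarray: [5, 5, 4]
Maximum sum: 14

The maximum subarray is [5, 5, 4] with sum 14. This subarray runs from index 7 to index 9.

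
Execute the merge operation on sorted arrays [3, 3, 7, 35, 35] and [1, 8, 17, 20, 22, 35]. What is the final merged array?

Merging process:

Compare 3 vs 1: take 1 from right. Merged: [1]
Compare 3 vs 8: take 3 from left. Merged: [1, 3]
Compare 3 vs 8: take 3 from left. Merged: [1, 3, 3]
Compare 7 vs 8: take 7 from left. Merged: [1, 3, 3, 7]
Compare 35 vs 8: take 8 from right. Merged: [1, 3, 3, 7, 8]
Compare 35 vs 17: take 17 from right. Merged: [1, 3, 3, 7, 8, 17]
Compare 35 vs 20: take 20 from right. Merged: [1, 3, 3, 7, 8, 17, 20]
Compare 35 vs 22: take 22 from right. Merged: [1, 3, 3, 7, 8, 17, 20, 22]
Compare 35 vs 35: take 35 from left. Merged: [1, 3, 3, 7, 8, 17, 20, 22, 35]
Compare 35 vs 35: take 35 from left. Merged: [1, 3, 3, 7, 8, 17, 20, 22, 35, 35]
Append remaining from right: [35]. Merged: [1, 3, 3, 7, 8, 17, 20, 22, 35, 35, 35]

Final merged array: [1, 3, 3, 7, 8, 17, 20, 22, 35, 35, 35]
Total comparisons: 10

The merged array is [1, 3, 3, 7, 8, 17, 20, 22, 35, 35, 35], requiring 10 comparisons. The merge step runs in O(n) time where n is the total number of elements.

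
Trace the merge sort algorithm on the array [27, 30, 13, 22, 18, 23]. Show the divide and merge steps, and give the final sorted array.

Merge sort trace:

Split: [27, 30, 13, 22, 18, 23] -> [27, 30, 13] and [22, 18, 23]
  Split: [27, 30, 13] -> [27] and [30, 13]
    Split: [30, 13] -> [30] and [13]
    Merge: [30] + [13] -> [13, 30]
  Merge: [27] + [13, 30] -> [13, 27, 30]
  Split: [22, 18, 23] -> [22] and [18, 23]
    Split: [18, 23] -> [18] and [23]
    Merge: [18] + [23] -> [18, 23]
  Merge: [22] + [18, 23] -> [18, 22, 23]
Merge: [13, 27, 30] + [18, 22, 23] -> [13, 18, 22, 23, 27, 30]

Final sorted array: [13, 18, 22, 23, 27, 30]

The merge sort proceeds by recursively splitting the array and merging sorted halves.
After all merges, the sorted array is [13, 18, 22, 23, 27, 30].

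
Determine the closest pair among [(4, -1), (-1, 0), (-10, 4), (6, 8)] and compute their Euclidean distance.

Computing all pairwise distances among 4 points:

d((4, -1), (-1, 0)) = 5.099 <-- minimum
d((4, -1), (-10, 4)) = 14.8661
d((4, -1), (6, 8)) = 9.2195
d((-1, 0), (-10, 4)) = 9.8489
d((-1, 0), (6, 8)) = 10.6301
d((-10, 4), (6, 8)) = 16.4924

Closest pair: (4, -1) and (-1, 0) with distance 5.099

The closest pair is (4, -1) and (-1, 0) with Euclidean distance 5.099. For 4 points, brute-force pairwise comparison is shown above. For large n, the divide-and-conquer algorithm (sort by x, recurse on halves, check the dividing strip) achieves O(n log n).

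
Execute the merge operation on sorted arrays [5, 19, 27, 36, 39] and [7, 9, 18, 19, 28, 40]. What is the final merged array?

Merging process:

Compare 5 vs 7: take 5 from left. Merged: [5]
Compare 19 vs 7: take 7 from right. Merged: [5, 7]
Compare 19 vs 9: take 9 from right. Merged: [5, 7, 9]
Compare 19 vs 18: take 18 from right. Merged: [5, 7, 9, 18]
Compare 19 vs 19: take 19 from left. Merged: [5, 7, 9, 18, 19]
Compare 27 vs 19: take 19 from right. Merged: [5, 7, 9, 18, 19, 19]
Compare 27 vs 28: take 27 from left. Merged: [5, 7, 9, 18, 19, 19, 27]
Compare 36 vs 28: take 28 from right. Merged: [5, 7, 9, 18, 19, 19, 27, 28]
Compare 36 vs 40: take 36 from left. Merged: [5, 7, 9, 18, 19, 19, 27, 28, 36]
Compare 39 vs 40: take 39 from left. Merged: [5, 7, 9, 18, 19, 19, 27, 28, 36, 39]
Append remaining from right: [40]. Merged: [5, 7, 9, 18, 19, 19, 27, 28, 36, 39, 40]

Final merged array: [5, 7, 9, 18, 19, 19, 27, 28, 36, 39, 40]
Total comparisons: 10

The merged array is [5, 7, 9, 18, 19, 19, 27, 28, 36, 39, 40], requiring 10 comparisons. The merge step runs in O(n) time where n is the total number of elements.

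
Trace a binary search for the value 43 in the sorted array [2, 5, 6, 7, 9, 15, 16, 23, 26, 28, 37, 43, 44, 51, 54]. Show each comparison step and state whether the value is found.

Binary search for 43 in [2, 5, 6, 7, 9, 15, 16, 23, 26, 28, 37, 43, 44, 51, 54]:

lo=0, hi=14, mid=7, arr[mid]=23 -> 23 < 43, search right half
lo=8, hi=14, mid=11, arr[mid]=43 -> Found target at index 11!

Binary search finds 43 at index 11 after 2 comparisons. The search repeatedly halves the search space by comparing with the middle element.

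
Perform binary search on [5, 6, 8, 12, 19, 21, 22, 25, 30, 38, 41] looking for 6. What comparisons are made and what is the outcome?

Binary search for 6 in [5, 6, 8, 12, 19, 21, 22, 25, 30, 38, 41]:

lo=0, hi=10, mid=5, arr[mid]=21 -> 21 > 6, search left half
lo=0, hi=4, mid=2, arr[mid]=8 -> 8 > 6, search left half
lo=0, hi=1, mid=0, arr[mid]=5 -> 5 < 6, search right half
lo=1, hi=1, mid=1, arr[mid]=6 -> Found target at index 1!

Binary search finds 6 at index 1 after 4 comparisons. The search repeatedly halves the search space by comparing with the middle element.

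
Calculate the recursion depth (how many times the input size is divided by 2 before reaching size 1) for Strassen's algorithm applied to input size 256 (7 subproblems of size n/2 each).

For divide and conquer with division factor 2:

Problem sizes at each level:
Level 0: 256
Level 1: 128
Level 2: 64
Level 3: 32
Level 4: 16
Level 5: 8
Level 6: 4
Level 7: 2
Level 8: 1

The root is level 0 and the size-1 base case is level 8 (the tree spans levels 0 through 8, i.e. 9 levels counting the root), so the depth is the number of divisions: log_2(256) = 8

The recursion tree depth is log_2(256) = 8. At each level, the problem size is divided by 2, so it takes 8 divisions to reduce to a base case of size 1. The algorithm makes 7 recursive calls at each level.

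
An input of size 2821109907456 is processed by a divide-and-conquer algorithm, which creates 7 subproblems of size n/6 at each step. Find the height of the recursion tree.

For divide and conquer with division factor 6:

Problem sizes at each level:
Level 0: 2821109907456
Level 1: 470184984576
Level 2: 78364164096
Level 3: 13060694016
Level 4: 2176782336
Level 5: 362797056
Level 6: 60466176
Level 7: 10077696
Level 8: 1679616
Level 9: 279936
Level 10: 46656
Level 11: 7776
Level 12: 1296
Level 13: 216
Level 14: 36
Level 15: 6
Level 16: 1

The root is level 0 and the size-1 base case is level 16 (the tree spans levels 0 through 16, i.e. 17 levels counting the root), so the depth is the number of divisions: log_6(2821109907456) = 16

The recursion tree depth is log_6(2821109907456) = 16. At each level, the problem size is divided by 6, so it takes 16 divisions to reduce to a base case of size 1. The algorithm makes 7 recursive calls at each level.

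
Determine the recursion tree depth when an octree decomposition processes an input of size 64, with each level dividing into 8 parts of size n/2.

For divide and conquer with division factor 2:

Problem sizes at each level:
Level 0: 64
Level 1: 32
Level 2: 16
Level 3: 8
Level 4: 4
Level 5: 2
Level 6: 1

The root is level 0 and the size-1 base case is level 6 (the tree spans levels 0 through 6, i.e. 7 levels counting the root), so the depth is the number of divisions: log_2(64) = 6

The recursion tree depth is log_2(64) = 6. At each level, the problem size is divided by 2, so it takes 6 divisions to reduce to a base case of size 1. The algorithm makes 8 recursive calls at each level.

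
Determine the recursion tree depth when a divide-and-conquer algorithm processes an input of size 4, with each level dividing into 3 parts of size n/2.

For divide and conquer with division factor 2:

Problem sizes at each level:
Level 0: 4
Level 1: 2
Level 2: 1

The root is level 0 and the size-1 base case is level 2 (the tree spans levels 0 through 2, i.e. 3 levels counting the root), so the depth is the number of divisions: log_2(4) = 2

The recursion tree depth is log_2(4) = 2. At each level, the problem size is divided by 2, so it takes 2 divisions to reduce to a base case of size 1. The algorithm makes 3 recursive calls at each level.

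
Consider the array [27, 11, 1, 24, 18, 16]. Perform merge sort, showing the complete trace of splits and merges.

Merge sort trace:

Split: [27, 11, 1, 24, 18, 16] -> [27, 11, 1] and [24, 18, 16]
  Split: [27, 11, 1] -> [27] and [11, 1]
    Split: [11, 1] -> [11] and [1]
    Merge: [11] + [1] -> [1, 11]
  Merge: [27] + [1, 11] -> [1, 11, 27]
  Split: [24, 18, 16] -> [24] and [18, 16]
    Split: [18, 16] -> [18] and [16]
    Merge: [18] + [16] -> [16, 18]
  Merge: [24] + [16, 18] -> [16, 18, 24]
Merge: [1, 11, 27] + [16, 18, 24] -> [1, 11, 16, 18, 24, 27]

Final sorted array: [1, 11, 16, 18, 24, 27]

The merge sort proceeds by recursively splitting the array and merging sorted halves.
After all merges, the sorted array is [1, 11, 16, 18, 24, 27].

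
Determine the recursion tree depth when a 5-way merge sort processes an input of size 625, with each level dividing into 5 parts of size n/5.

For divide and conquer with division factor 5:

Problem sizes at each level:
Level 0: 625
Level 1: 125
Level 2: 25
Level 3: 5
Level 4: 1

The root is level 0 and the size-1 base case is level 4 (the tree spans levels 0 through 4, i.e. 5 levels counting the root), so the depth is the number of divisions: log_5(625) = 4

The recursion tree depth is log_5(625) = 4. At each level, the problem size is divided by 5, so it takes 4 divisions to reduce to a base case of size 1. The algorithm makes 5 recursive calls at each level.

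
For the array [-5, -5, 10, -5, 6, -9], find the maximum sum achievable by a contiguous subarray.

Using Kadane's algorithm on [-5, -5, 10, -5, 6, -9]:

Scanning through the array:
Position 1 (value -5): max_ending_here = -5, max_so_far = -5
Position 2 (value 10): max_ending_here = 10, max_so_far = 10
Position 3 (value -5): max_ending_here = 5, max_so_far = 10
Position 4 (value 6): max_ending_here = 11, max_so_far = 11
Position 5 (value -9): max_ending_here = 2, max_so_far = 11

Maximum subarray: [10, -5, 6]
Maximum sum: 11

The maximum subarray is [10, -5, 6] with sum 11. This subarray runs from index 2 to index 4.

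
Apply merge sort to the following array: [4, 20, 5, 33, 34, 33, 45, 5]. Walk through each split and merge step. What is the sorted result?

Merge sort trace:

Split: [4, 20, 5, 33, 34, 33, 45, 5] -> [4, 20, 5, 33] and [34, 33, 45, 5]
  Split: [4, 20, 5, 33] -> [4, 20] and [5, 33]
    Split: [4, 20] -> [4] and [20]
    Merge: [4] + [20] -> [4, 20]
    Split: [5, 33] -> [5] and [33]
    Merge: [5] + [33] -> [5, 33]
  Merge: [4, 20] + [5, 33] -> [4, 5, 20, 33]
  Split: [34, 33, 45, 5] -> [34, 33] and [45, 5]
    Split: [34, 33] -> [34] and [33]
    Merge: [34] + [33] -> [33, 34]
    Split: [45, 5] -> [45] and [5]
    Merge: [45] + [5] -> [5, 45]
  Merge: [33, 34] + [5, 45] -> [5, 33, 34, 45]
Merge: [4, 5, 20, 33] + [5, 33, 34, 45] -> [4, 5, 5, 20, 33, 33, 34, 45]

Final sorted array: [4, 5, 5, 20, 33, 33, 34, 45]

The merge sort proceeds by recursively splitting the array and merging sorted halves.
After all merges, the sorted array is [4, 5, 5, 20, 33, 33, 34, 45].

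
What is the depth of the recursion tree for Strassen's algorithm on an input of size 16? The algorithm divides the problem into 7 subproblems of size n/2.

For divide and conquer with division factor 2:

Problem sizes at each level:
Level 0: 16
Level 1: 8
Level 2: 4
Level 3: 2
Level 4: 1

The root is level 0 and the size-1 base case is level 4 (the tree spans levels 0 through 4, i.e. 5 levels counting the root), so the depth is the number of divisions: log_2(16) = 4

The recursion tree depth is log_2(16) = 4. At each level, the problem size is divided by 2, so it takes 4 divisions to reduce to a base case of size 1. The algorithm makes 7 recursive calls at each level.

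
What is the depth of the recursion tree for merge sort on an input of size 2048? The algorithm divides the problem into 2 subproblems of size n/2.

For divide and conquer with division factor 2:

Problem sizes at each level:
Level 0: 2048
Level 1: 1024
Level 2: 512
Level 3: 256
Level 4: 128
Level 5: 64
Level 6: 32
Level 7: 16
Level 8: 8
Level 9: 4
Level 10: 2
Level 11: 1

The root is level 0 and the size-1 base case is level 11 (the tree spans levels 0 through 11, i.e. 12 levels counting the root), so the depth is the number of divisions: log_2(2048) = 11

The recursion tree depth is log_2(2048) = 11. At each level, the problem size is divided by 2, so it takes 11 divisions to reduce to a base case of size 1. The algorithm makes 2 recursive calls at each level.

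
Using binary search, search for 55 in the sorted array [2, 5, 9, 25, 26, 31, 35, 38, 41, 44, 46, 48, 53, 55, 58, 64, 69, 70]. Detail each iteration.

Binary search for 55 in [2, 5, 9, 25, 26, 31, 35, 38, 41, 44, 46, 48, 53, 55, 58, 64, 69, 70]:

lo=0, hi=17, mid=8, arr[mid]=41 -> 41 < 55, search right half
lo=9, hi=17, mid=13, arr[mid]=55 -> Found target at index 13!

Binary search finds 55 at index 13 after 2 comparisons. The search repeatedly halves the search space by comparing with the middle element.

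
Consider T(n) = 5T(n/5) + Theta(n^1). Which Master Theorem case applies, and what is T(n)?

Master Theorem for T(n) = 5T(n/5) + O(n^1):

a = 5, b = 5, c = 1
log_b(a) = log_5(5) = 1.0000

Case 2: c = 1 = log_5(5) = 1.0000
T(n) = O(n^1 log n) = O(n log n)

For T(n) = 5T(n/5) + O(n^1): log_5(5) = 1.0000. This is Case 2 of the Master Theorem (c = log_b(a), equal work at all levels), giving O(n log n).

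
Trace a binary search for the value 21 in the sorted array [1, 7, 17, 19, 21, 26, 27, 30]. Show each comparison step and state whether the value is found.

Binary search for 21 in [1, 7, 17, 19, 21, 26, 27, 30]:

lo=0, hi=7, mid=3, arr[mid]=19 -> 19 < 21, search right half
lo=4, hi=7, mid=5, arr[mid]=26 -> 26 > 21, search left half
lo=4, hi=4, mid=4, arr[mid]=21 -> Found target at index 4!

Binary search finds 21 at index 4 after 3 comparisons. The search repeatedly halves the search space by comparing with the middle element.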